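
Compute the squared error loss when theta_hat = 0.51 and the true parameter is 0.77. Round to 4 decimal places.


L = (theta_hat - theta_true)^2
= (0.51 - 0.77)^2
= -0.26^2 = 0.0676

0.0676


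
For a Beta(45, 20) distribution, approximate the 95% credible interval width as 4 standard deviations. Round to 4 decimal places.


Variance of Beta(a,b) = ab / ((a+b)^2 * (a+b+1))
= 45*20 / ((65)^2 * 66)
= 0.0032
SD = sqrt(0.0032) = 0.0568
Width = 4 * SD = 0.2272

0.2272


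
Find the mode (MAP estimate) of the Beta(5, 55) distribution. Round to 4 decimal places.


For Beta(a,b) with a,b > 1:
Mode = (a-1)/(a+b-2) = (5-1)/(60-2)
= 4/58 = 0.069

0.069


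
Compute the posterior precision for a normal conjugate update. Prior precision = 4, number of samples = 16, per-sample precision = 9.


tau_post = tau_0 + n * tau
= 4 + 16 * 9 = 148

148


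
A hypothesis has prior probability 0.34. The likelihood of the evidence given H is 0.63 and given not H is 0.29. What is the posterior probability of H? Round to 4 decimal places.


Using Bayes' theorem:
P(E) = 0.34 * 0.63 + 0.66 * 0.29
P(E) = 0.4056
P(H|E) = (0.34 * 0.63) / 0.4056 = 0.5281

0.5281


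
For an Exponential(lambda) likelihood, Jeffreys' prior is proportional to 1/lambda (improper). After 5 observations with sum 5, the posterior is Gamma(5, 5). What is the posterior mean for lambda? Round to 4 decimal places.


Posterior = Gamma(n, sum_x) = Gamma(5, 5)
Posterior mean = shape/rate = 5/5
= 1.0

1.0


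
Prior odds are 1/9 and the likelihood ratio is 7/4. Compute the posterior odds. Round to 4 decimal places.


Posterior odds = prior odds * likelihood ratio
= (1/9) * (7/4)
= 7 / 36
= 0.1944

0.1944


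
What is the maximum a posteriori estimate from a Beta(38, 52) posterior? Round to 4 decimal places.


The MAP estimate equals the mode of the distribution.
Mode of Beta(a,b) = (a-1)/(a+b-2)
= 37/88
= 0.4205

0.4205


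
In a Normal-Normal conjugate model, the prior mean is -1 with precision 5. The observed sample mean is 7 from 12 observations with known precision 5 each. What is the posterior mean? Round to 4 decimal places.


Posterior precision = tau0 + n*tau = 5 + 12*5 = 65
Posterior mean = (tau0*mu0 + n*tau*xbar) / posterior_precision
= (5*-1 + 12*5*7) / 65
= 415 / 65 = 6.3846

6.3846


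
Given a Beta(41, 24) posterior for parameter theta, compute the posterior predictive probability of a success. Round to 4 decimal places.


For a Beta-Bernoulli model, the predictive probability is the mean:
P(success) = 41/(41+24) = 41/65 = 0.6308

0.6308


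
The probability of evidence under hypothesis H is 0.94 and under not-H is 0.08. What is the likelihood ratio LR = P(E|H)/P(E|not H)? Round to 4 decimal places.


LR = 0.94 / 0.08
= 11.75

11.75


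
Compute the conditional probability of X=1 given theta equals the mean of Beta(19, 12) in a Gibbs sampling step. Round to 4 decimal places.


Mean of Beta(19, 12) = 0.6129
P(X=1 | theta=0.6129) = 0.6129

0.6129


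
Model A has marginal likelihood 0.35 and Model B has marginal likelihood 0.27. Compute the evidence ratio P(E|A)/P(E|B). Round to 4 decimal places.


Evidence ratio = P(E|A) / P(E|B)
= 0.35 / 0.27
= 1.2963

1.2963


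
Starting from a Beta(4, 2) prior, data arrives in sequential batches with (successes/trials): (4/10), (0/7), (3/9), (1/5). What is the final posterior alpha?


In sequential Bayesian updating, we sum all successes.
Total successes = 8
Final alpha = 4 + 8 = 12

12


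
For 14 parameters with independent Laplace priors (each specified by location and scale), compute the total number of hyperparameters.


A Laplace prior has 2 hyperparameters per parameter.
Total = 14 * 2 = 28

28


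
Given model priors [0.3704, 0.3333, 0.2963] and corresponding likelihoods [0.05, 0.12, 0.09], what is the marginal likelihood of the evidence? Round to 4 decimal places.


P(E) = sum_i P(M_i) P(E|M_i)
= 0.0185 + 0.04 + 0.0267
= 0.0852

0.0852


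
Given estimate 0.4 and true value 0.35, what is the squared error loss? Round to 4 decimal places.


Squared error = (estimate - true)^2
Difference = 0.05
Loss = 0.05^2 = 0.0025

0.0025


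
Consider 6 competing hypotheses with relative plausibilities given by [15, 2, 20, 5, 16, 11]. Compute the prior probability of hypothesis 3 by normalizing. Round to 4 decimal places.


Sum of weights = 15 + 2 + 20 + 5 + 16 + 11 = 69
Normalized prior for H3 = 20 / 69
= 0.2899

0.2899


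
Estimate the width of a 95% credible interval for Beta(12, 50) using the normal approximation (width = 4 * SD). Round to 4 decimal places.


For Beta(a,b): Var = ab/((a+b)^2(a+b+1))
Var = 0.0025, SD = 0.0498
Approximate 95% CI width = 4 * 0.0498 = 0.1991

0.1991


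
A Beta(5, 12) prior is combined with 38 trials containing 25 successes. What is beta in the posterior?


In conjugate updating:
beta_posterior = beta_prior + (n - k)
= 12 + (38 - 25)
= 12 + 13 = 25

25


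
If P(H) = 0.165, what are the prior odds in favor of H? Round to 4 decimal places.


Prior odds = P(H) / (1 - P(H))
= 0.165 / 0.835
= 0.1976

0.1976


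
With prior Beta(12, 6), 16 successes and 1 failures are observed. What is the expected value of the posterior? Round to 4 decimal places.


Posterior = Beta(28, 7)
E[theta] = alpha/(alpha+beta)
= 28/35 = 0.8

0.8


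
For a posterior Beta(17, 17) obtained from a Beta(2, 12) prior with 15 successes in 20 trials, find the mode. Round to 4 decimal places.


Mode = (alpha - 1) / (alpha + beta - 2)
= 16 / 32
= 0.5

0.5


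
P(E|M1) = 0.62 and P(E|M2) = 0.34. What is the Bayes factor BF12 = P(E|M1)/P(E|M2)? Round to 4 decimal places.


Bayes factor BF12 = P(E|M1) / P(E|M2)
= 0.62 / 0.34
= 1.8235

1.8235


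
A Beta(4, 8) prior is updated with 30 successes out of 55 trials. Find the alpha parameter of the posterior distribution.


In the Beta-Binomial conjugate update:
alpha_post = alpha_prior + successes
= 4 + 30
= 34

34


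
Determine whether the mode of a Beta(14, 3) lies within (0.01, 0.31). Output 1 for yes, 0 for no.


First find the mode: (a-1)/(a+b-2) = 0.8667
Is 0.8667 in (0.01, 0.31)? 0

0


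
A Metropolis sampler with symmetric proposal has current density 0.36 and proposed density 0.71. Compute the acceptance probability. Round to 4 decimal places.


For symmetric proposals, acceptance = min(1, pi(x*)/pi(x))
= min(1, 0.71/0.36)
= min(1, 1.9722) = 1.0

1.0


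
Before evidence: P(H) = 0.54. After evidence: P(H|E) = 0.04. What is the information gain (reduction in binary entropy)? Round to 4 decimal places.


Prior entropy = 0.9954
Posterior entropy = 0.2423
Information gain = 0.9954 - 0.2423 = 0.7531

0.7531


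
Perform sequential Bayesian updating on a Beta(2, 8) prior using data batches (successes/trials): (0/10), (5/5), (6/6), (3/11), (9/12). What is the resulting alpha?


Accumulate successes: 23
Posterior alpha = prior alpha + sum of successes
= 2 + 23 = 25

25


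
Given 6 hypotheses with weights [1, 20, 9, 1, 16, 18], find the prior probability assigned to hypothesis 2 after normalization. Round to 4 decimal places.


To normalize, divide each weight by the sum of all weights.
Sum = 65
Prior(H2) = 20/65 = 0.3077

0.3077


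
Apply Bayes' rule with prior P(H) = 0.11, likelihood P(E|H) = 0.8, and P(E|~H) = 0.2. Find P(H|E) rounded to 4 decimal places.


Step 1: Compute marginal P(E) = P(E|H)P(H) + P(E|~H)P(~H)
= 0.8*0.11 + 0.2*0.89 = 0.266
Step 2: P(H|E) = P(E|H)P(H)/P(E) = 0.088/0.266
= 0.3308

0.3308


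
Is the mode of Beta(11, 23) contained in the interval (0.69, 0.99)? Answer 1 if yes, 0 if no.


Mode = (a-1)/(a+b-2) = 10/32 = 0.3125
Interval: (0.69, 0.99)
Contains mode? 0

0


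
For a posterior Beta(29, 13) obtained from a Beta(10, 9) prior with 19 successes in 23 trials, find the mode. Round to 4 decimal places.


Mode = (alpha - 1) / (alpha + beta - 2)
= 28 / 40
= 0.7

0.7


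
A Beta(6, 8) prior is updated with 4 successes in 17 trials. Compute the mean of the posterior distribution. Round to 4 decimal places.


After update: Beta(10, 21)
Mean = 10 / (10 + 21) = 10 / 31
= 0.3226

0.3226


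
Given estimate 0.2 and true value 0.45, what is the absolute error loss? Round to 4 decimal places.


Absolute error = |estimate - true|
= |-0.25| = 0.25

0.25


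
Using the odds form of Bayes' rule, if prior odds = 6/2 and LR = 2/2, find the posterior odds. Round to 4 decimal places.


Bayes' rule in odds form: posterior odds = prior odds * LR
= (6 * 2) / (2 * 2)
= 12/4 = 3.0

3.0


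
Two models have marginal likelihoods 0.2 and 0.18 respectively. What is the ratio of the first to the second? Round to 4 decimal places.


Evidence ratio = 0.2 / 0.18
= 1.1111

1.1111


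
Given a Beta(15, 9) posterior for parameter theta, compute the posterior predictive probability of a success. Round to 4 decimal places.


For a Beta-Bernoulli model, the predictive probability is the mean:
P(success) = 15/(15+9) = 15/24 = 0.625

0.625


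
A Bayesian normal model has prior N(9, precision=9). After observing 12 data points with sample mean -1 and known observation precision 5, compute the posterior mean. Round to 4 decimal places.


Posterior mean = (prior_precision * prior_mean + n * data_precision * data_mean) / (prior_precision + n * data_precision)
Numerator = 9*9 + 12*5*-1 = 21
Denominator = 9 + 12*5 = 69
Posterior mean = 0.3043

0.3043


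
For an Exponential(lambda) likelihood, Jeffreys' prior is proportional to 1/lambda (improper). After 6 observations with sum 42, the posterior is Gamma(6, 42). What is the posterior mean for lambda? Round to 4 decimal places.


Posterior = Gamma(n, sum_x) = Gamma(6, 42)
Posterior mean = shape/rate = 6/42
= 0.1429

0.1429


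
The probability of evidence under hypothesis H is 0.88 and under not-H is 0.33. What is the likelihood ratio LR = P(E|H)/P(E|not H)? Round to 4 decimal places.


LR = 0.88 / 0.33
= 2.6667

2.6667


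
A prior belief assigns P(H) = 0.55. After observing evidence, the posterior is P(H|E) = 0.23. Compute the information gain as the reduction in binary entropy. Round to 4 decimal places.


H(prior) = -0.55*log2(0.55) - 0.45*log2(0.45)
= 0.9928
H(post) = -0.23*log2(0.23) - 0.77*log2(0.77)
= 0.778
IG = 0.9928 - 0.778 = 0.2148

0.2148


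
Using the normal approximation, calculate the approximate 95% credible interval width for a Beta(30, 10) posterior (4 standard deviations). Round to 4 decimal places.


Var(Beta) = 30*10/(40^2 * 41) = 0.0046
SD = 0.0676
Width ~ 4*SD = 0.2705

0.2705


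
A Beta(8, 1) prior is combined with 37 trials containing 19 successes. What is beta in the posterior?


In conjugate updating:
beta_posterior = beta_prior + (n - k)
= 1 + (37 - 19)
= 1 + 18 = 19

19


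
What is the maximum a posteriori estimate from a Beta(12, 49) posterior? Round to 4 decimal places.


The MAP estimate equals the mode of the distribution.
Mode of Beta(a,b) = (a-1)/(a+b-2)
= 11/59
= 0.1864

0.1864


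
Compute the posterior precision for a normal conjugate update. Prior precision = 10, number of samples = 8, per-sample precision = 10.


tau_post = tau_0 + n * tau
= 10 + 8 * 10 = 90

90


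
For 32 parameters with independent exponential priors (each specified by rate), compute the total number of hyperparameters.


A exponential prior has 1 hyperparameter per parameter.
Total = 32 * 1 = 32

32


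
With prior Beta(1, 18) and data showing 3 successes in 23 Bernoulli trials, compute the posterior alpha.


Conjugate update: alpha_posterior = alpha_prior + k
= 1 + 3 = 4

4


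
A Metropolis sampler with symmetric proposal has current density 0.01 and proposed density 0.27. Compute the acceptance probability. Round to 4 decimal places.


For symmetric proposals, acceptance = min(1, pi(x*)/pi(x))
= min(1, 0.27/0.01)
= min(1, 27.0) = 1.0

1.0


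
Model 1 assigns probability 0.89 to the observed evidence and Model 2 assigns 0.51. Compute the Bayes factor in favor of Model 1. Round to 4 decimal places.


BF = P(data|M1) / P(data|M2)
= 0.89 / 0.51 = 1.7451

1.7451


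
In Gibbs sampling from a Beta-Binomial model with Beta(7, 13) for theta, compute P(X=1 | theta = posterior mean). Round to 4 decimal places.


Posterior mean = alpha/(alpha+beta) = 7/20 = 0.35
P(X=1|theta=mean) = theta = 0.35

0.35


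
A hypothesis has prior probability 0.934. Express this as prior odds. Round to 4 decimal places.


Odds = P(H) / P(not H) = 0.934 / 0.066
= 14.1515

14.1515


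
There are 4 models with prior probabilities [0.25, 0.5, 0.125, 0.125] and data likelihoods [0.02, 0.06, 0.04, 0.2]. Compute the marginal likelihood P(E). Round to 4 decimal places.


P(E) = sum over models of P(M_i) * P(E|M_i)
= 0.25*0.02 + 0.5*0.06 + 0.125*0.04 + 0.125*0.2
= 0.065

0.065


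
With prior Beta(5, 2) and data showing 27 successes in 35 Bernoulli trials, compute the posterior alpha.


Conjugate update: alpha_posterior = alpha_prior + k
= 5 + 27 = 32

32


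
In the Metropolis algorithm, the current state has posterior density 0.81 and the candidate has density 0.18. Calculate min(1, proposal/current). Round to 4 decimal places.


Ratio = 0.18/0.81 = 0.2222
Acceptance probability = min(1, 0.2222)
= 0.2222

0.2222


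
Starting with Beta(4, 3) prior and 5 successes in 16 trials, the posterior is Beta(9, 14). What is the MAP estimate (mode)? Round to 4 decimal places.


The mode of Beta(a, b) when a > 1 and b > 1 is (a-1)/(a+b-2)
= (9 - 1) / (9 + 14 - 2)
= 8 / 21
= 0.381

0.381


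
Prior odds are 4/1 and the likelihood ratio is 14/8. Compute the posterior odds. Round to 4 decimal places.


Posterior odds = prior odds * likelihood ratio
= (4/1) * (14/8)
= 56 / 8
= 7.0

7.0


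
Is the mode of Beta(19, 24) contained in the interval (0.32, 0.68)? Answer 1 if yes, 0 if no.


Mode = (a-1)/(a+b-2) = 18/41 = 0.439
Interval: (0.32, 0.68)
Contains mode? 1

1


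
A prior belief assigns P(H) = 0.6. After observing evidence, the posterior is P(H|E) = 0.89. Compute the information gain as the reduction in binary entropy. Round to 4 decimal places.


H(prior) = -0.6*log2(0.6) - 0.4*log2(0.4)
= 0.971
H(post) = -0.89*log2(0.89) - 0.11*log2(0.11)
= 0.4999
IG = 0.971 - 0.4999 = 0.471

0.471


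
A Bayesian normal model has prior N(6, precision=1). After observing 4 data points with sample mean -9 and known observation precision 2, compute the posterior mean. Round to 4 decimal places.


Posterior mean = (prior_precision * prior_mean + n * data_precision * data_mean) / (prior_precision + n * data_precision)
Numerator = 1*6 + 4*2*-9 = -66
Denominator = 1 + 4*2 = 9
Posterior mean = -7.3333

-7.3333


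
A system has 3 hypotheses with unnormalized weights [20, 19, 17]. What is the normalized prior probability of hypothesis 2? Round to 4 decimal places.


The normalized prior is the weight divided by the total.
Total weight = 56
P(H2) = 19 / 56 = 0.3393

0.3393


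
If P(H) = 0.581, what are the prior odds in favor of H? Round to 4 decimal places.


Prior odds = P(H) / (1 - P(H))
= 0.581 / 0.419
= 1.3866

1.3866


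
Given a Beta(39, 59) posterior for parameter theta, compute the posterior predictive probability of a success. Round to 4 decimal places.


For a Beta-Bernoulli model, the predictive probability is the mean:
P(success) = 39/(39+59) = 39/98 = 0.398

0.398


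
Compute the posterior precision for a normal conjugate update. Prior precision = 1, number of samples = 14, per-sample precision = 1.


tau_post = tau_0 + n * tau
= 1 + 14 * 1 = 15

15


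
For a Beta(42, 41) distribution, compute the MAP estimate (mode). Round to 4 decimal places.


MAP = mode = (a-1)/(a+b-2)
= (42-1)/(42+41-2)
= 41/81 = 0.5062

0.5062


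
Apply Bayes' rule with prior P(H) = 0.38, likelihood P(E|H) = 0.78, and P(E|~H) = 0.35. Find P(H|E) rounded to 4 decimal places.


Step 1: Compute marginal P(E) = P(E|H)P(H) + P(E|~H)P(~H)
= 0.78*0.38 + 0.35*0.62 = 0.5134
Step 2: P(H|E) = P(E|H)P(H)/P(E) = 0.2964/0.5134
= 0.5773

0.5773


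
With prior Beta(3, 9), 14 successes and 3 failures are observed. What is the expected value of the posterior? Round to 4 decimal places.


Posterior = Beta(17, 12)
E[theta] = alpha/(alpha+beta)
= 17/29 = 0.5862

0.5862


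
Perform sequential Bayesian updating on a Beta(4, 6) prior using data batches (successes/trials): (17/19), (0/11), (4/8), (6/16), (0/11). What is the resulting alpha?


Accumulate successes: 27
Posterior alpha = prior alpha + sum of successes
= 4 + 27 = 31

31


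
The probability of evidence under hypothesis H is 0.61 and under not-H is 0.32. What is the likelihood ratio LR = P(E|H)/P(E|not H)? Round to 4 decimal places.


LR = 0.61 / 0.32
= 1.9062

1.9062


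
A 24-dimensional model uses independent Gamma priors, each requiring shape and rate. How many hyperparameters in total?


Per parameter: 2 (shape and rate).
Total = 24 * 2 = 48

48


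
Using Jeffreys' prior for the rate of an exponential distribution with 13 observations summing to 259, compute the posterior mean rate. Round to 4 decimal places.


Jeffreys' prior leads to posterior Gamma(13, 259).
Mean = 13/259 = 0.0502

0.0502


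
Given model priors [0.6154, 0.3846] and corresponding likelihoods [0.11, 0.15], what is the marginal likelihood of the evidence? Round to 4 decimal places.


P(E) = sum_i P(M_i) P(E|M_i)
= 0.0677 + 0.0577
= 0.1254

0.1254


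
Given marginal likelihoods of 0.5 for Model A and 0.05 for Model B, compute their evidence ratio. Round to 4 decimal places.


Ratio = ML(A) / ML(B) = 0.5/0.05
= 10.0

10.0


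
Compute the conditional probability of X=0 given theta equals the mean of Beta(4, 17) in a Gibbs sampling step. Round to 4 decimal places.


Mean of Beta(4, 17) = 0.1905
P(X=0 | theta=0.1905) = 0.8095

0.8095


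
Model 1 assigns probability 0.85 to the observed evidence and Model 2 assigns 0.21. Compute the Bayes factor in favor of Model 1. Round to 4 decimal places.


BF = P(data|M1) / P(data|M2)
= 0.85 / 0.21 = 4.0476

4.0476


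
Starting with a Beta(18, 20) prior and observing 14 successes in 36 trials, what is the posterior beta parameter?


Posterior beta = prior beta + failures
Failures = 36 - 14 = 22
beta_post = 20 + 22 = 42

42


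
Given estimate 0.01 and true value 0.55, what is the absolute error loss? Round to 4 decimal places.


Absolute error = |estimate - true|
= |-0.54| = 0.54

0.54


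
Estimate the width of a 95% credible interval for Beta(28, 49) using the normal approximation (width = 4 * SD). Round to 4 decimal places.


For Beta(a,b): Var = ab/((a+b)^2(a+b+1))
Var = 0.003, SD = 0.0545
Approximate 95% CI width = 4 * 0.0545 = 0.2179

0.2179


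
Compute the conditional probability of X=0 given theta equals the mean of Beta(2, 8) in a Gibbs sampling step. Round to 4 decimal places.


Mean of Beta(2, 8) = 0.2
P(X=0 | theta=0.2) = 0.8

0.8


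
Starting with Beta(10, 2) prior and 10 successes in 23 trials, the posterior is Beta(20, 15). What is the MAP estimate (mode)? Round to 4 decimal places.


The mode of Beta(a, b) when a > 1 and b > 1 is (a-1)/(a+b-2)
= (20 - 1) / (20 + 15 - 2)
= 19 / 33
= 0.5758

0.5758


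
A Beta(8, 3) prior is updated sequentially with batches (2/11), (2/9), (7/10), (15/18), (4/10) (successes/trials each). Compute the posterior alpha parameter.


Sequential conjugate updating is equivalent to a single batch update.
Total successes across all batches = 30
alpha_posterior = alpha_prior + total_successes = 8 + 30
= 38

38


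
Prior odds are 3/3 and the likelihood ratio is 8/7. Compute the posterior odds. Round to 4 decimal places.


Posterior odds = prior odds * likelihood ratio
= (3/3) * (8/7)
= 24 / 21
= 1.1429

1.1429


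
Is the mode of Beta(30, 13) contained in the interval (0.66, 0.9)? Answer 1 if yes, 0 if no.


Mode = (a-1)/(a+b-2) = 29/41 = 0.7073
Interval: (0.66, 0.9)
Contains mode? 1

1


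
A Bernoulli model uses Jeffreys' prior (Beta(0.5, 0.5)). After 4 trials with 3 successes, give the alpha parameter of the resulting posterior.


Posterior = Beta(prior_alpha + successes, prior_beta + failures)
= Beta(0.5 + 3, 0.5 + 1)
Posterior alpha = 0.5 + k = 0.5 + 3 = 3.5

3.5


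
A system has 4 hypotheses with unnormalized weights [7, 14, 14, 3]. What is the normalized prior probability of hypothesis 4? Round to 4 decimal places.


The normalized prior is the weight divided by the total.
Total weight = 38
P(H4) = 3 / 38 = 0.0789

0.0789


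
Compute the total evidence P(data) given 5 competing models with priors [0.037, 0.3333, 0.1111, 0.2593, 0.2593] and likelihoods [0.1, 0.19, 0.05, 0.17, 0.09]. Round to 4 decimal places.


Marginal likelihood = sum P(model_i) * P(data|model_i)
Model 1: 0.037 * 0.1 = 0.0037
Model 2: 0.3333 * 0.19 = 0.0633
Model 3: 0.1111 * 0.05 = 0.0056
Model 4: 0.2593 * 0.17 = 0.0441
Model 5: 0.2593 * 0.09 = 0.0233
Total = 0.14

0.14


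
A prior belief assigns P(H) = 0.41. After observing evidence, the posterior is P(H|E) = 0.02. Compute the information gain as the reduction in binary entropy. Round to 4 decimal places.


H(prior) = -0.41*log2(0.41) - 0.59*log2(0.59)
= 0.9765
H(post) = -0.02*log2(0.02) - 0.98*log2(0.98)
= 0.1414
IG = 0.9765 - 0.1414 = 0.8351

0.8351


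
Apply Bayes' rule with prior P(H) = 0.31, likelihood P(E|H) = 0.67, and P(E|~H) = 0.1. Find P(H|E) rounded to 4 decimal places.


Step 1: Compute marginal P(E) = P(E|H)P(H) + P(E|~H)P(~H)
= 0.67*0.31 + 0.1*0.69 = 0.2767
Step 2: P(H|E) = P(E|H)P(H)/P(E) = 0.2077/0.2767
= 0.7506

0.7506


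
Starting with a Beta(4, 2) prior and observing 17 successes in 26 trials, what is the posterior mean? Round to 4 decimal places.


Posterior parameters: alpha = 4 + 17 = 21
beta = 2 + 9 = 11
Posterior mean = alpha / (alpha + beta) = 21 / 32
= 0.6562

0.6562


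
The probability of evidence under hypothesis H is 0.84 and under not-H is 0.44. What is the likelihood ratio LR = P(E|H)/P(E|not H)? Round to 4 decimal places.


LR = 0.84 / 0.44
= 1.9091

1.9091


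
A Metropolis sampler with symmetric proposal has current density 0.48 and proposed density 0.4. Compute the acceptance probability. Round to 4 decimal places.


For symmetric proposals, acceptance = min(1, pi(x*)/pi(x))
= min(1, 0.4/0.48)
= min(1, 0.8333) = 0.8333

0.8333


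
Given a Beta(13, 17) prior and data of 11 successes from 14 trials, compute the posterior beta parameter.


Number of failures = 14 - 11 = 3
Posterior beta = 17 + 3 = 20

20


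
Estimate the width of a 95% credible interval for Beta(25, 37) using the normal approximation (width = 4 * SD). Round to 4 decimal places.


For Beta(a,b): Var = ab/((a+b)^2(a+b+1))
Var = 0.0038, SD = 0.0618
Approximate 95% CI width = 4 * 0.0618 = 0.2472

0.2472


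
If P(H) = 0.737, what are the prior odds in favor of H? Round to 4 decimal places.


Prior odds = P(H) / (1 - P(H))
= 0.737 / 0.263
= 2.8023

2.8023


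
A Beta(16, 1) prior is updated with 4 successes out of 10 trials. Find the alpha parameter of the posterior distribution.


In the Beta-Binomial conjugate update:
alpha_post = alpha_prior + successes
= 16 + 4
= 20

20


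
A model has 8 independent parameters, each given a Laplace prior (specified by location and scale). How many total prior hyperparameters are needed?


Each Laplace prior needs 2 hyperparameters (location and scale).
Total = 2 * 8 = 16

16


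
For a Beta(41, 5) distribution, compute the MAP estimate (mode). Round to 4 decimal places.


MAP = mode = (a-1)/(a+b-2)
= (41-1)/(41+5-2)
= 40/44 = 0.9091

0.9091


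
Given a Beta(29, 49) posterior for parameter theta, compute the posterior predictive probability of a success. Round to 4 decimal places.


For a Beta-Bernoulli model, the predictive probability is the mean:
P(success) = 29/(29+49) = 29/78 = 0.3718

0.3718


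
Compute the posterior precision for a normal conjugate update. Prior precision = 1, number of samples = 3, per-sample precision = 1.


tau_post = tau_0 + n * tau
= 1 + 3 * 1 = 4

4


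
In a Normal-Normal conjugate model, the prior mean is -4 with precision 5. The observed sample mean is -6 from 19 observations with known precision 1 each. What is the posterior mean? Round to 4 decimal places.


Posterior precision = tau0 + n*tau = 5 + 19*1 = 24
Posterior mean = (tau0*mu0 + n*tau*xbar) / posterior_precision
= (5*-4 + 19*1*-6) / 24
= -134 / 24 = -5.5833

-5.5833


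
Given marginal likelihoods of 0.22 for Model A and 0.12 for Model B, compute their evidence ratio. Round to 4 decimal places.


Ratio = ML(A) / ML(B) = 0.22/0.12
= 1.8333

1.8333


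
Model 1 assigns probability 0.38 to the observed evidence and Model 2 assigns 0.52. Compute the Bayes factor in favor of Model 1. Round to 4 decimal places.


BF = P(data|M1) / P(data|M2)
= 0.38 / 0.52 = 0.7308

0.7308


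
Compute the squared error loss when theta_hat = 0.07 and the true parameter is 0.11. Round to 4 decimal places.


L = (theta_hat - theta_true)^2
= (0.07 - 0.11)^2
= -0.04^2 = 0.0016

0.0016


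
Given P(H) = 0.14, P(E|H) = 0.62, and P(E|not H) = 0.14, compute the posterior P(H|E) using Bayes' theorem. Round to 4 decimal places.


By Bayes' theorem: P(H|E) = P(E|H)*P(H) / P(E)
P(E) = P(E|H)*P(H) + P(E|not H)*P(not H)
P(E) = 0.62*0.14 + 0.14*0.86 = 0.2072
P(H|E) = 0.62*0.14 / 0.2072 = 0.4189

0.4189


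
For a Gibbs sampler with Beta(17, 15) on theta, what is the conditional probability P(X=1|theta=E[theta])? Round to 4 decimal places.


E[theta] = 17/(17+15) = 0.5312
P(X=1|theta) = theta = 0.5312

0.5312


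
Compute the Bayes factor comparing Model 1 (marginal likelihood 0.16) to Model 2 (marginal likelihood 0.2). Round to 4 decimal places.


BF12 = marginal likelihood of M1 / marginal likelihood of M2
= 0.16/0.2
= 0.8

0.8


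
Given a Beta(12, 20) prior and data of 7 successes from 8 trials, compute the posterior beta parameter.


Number of failures = 8 - 7 = 1
Posterior beta = 20 + 1 = 21

21


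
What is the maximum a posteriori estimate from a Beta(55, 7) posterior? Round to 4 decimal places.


The MAP estimate equals the mode of the distribution.
Mode of Beta(a,b) = (a-1)/(a+b-2)
= 54/60
= 0.9

0.9


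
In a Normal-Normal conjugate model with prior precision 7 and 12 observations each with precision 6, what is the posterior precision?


Posterior precision = prior precision + n * observation precision
= 7 + 12 * 6
= 7 + 72 = 79

79


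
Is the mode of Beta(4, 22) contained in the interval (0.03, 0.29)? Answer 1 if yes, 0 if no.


Mode = (a-1)/(a+b-2) = 3/24 = 0.125
Interval: (0.03, 0.29)
Contains mode? 1

1


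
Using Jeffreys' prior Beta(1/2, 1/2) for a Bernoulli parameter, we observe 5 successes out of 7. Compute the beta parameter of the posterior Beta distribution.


Conjugate update: Beta(0.5 + k, 0.5 + n - k).
k = 5, n - k = 2
Posterior beta = 0.5 + (n - k) = 0.5 + 2 = 2.5

2.5


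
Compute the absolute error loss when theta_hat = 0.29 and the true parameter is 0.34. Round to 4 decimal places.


L = |theta_hat - theta_true|
= |0.29 - 0.34| = 0.05

0.05


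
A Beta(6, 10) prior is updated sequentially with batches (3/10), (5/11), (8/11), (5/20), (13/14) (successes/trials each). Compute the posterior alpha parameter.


Sequential conjugate updating is equivalent to a single batch update.
Total successes across all batches = 34
alpha_posterior = alpha_prior + total_successes = 6 + 34
= 40

40


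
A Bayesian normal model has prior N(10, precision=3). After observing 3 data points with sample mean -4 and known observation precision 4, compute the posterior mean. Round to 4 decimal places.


Posterior mean = (prior_precision * prior_mean + n * data_precision * data_mean) / (prior_precision + n * data_precision)
Numerator = 3*10 + 3*4*-4 = -18
Denominator = 3 + 3*4 = 15
Posterior mean = -1.2

-1.2


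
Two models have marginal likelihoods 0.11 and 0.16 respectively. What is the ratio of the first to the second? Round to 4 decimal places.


Evidence ratio = 0.11 / 0.16
= 0.6875

0.6875


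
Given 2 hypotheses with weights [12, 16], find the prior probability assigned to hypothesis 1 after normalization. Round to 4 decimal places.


To normalize, divide each weight by the sum of all weights.
Sum = 28
Prior(H1) = 12/28 = 0.4286

0.4286


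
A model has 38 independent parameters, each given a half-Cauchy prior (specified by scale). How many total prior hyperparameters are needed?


Each half-Cauchy prior needs 1 hyperparameter (scale).
Total = 1 * 38 = 38

38


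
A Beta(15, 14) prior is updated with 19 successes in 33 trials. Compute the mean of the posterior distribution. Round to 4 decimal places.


After update: Beta(34, 28)
Mean = 34 / (34 + 28) = 34 / 62
= 0.5484

0.5484


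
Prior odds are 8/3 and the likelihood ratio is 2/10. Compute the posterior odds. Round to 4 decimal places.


Posterior odds = prior odds * likelihood ratio
= (8/3) * (2/10)
= 16 / 30
= 0.5333

0.5333


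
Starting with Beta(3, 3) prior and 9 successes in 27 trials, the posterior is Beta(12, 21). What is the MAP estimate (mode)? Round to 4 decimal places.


The mode of Beta(a, b) when a > 1 and b > 1 is (a-1)/(a+b-2)
= (12 - 1) / (12 + 21 - 2)
= 11 / 31
= 0.3548

0.3548


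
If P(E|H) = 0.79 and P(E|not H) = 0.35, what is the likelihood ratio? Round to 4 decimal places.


Likelihood ratio = P(E|H) / P(E|not H)
= 0.79 / 0.35
= 2.2571

2.2571


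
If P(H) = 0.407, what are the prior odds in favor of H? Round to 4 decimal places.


Prior odds = P(H) / (1 - P(H))
= 0.407 / 0.593
= 0.6863

0.6863


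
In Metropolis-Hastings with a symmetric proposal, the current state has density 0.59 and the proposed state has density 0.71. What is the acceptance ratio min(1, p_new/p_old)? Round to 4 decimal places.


Ratio = p_new / p_old = 0.71 / 0.59 = 1.2034
Acceptance = min(1, 1.2034) = 1.0

1.0


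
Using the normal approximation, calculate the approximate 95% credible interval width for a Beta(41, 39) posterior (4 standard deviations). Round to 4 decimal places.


Var(Beta) = 41*39/(80^2 * 81) = 0.0031
SD = 0.0555
Width ~ 4*SD = 0.2222

0.2222


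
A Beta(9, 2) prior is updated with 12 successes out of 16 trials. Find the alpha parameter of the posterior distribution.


In the Beta-Binomial conjugate update:
alpha_post = alpha_prior + successes
= 9 + 12
= 21

21


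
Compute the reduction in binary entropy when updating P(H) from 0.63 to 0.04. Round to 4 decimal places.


H_before = -p*log2(p) - (1-p)*log2(1-p) for p=0.63: 0.9507
H_after for p=0.04: 0.2423
Reduction = 0.9507 - 0.2423 = 0.7084

0.7084


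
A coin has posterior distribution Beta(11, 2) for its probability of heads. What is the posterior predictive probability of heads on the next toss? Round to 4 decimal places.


Posterior predictive = E[theta] = alpha/(alpha+beta)
= 11/13
= 0.8462

0.8462


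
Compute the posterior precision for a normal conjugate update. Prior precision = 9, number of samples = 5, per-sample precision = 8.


tau_post = tau_0 + n * tau
= 9 + 5 * 8 = 49

49


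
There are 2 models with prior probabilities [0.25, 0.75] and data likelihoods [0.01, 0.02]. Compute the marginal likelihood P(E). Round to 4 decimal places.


P(E) = sum over models of P(M_i) * P(E|M_i)
= 0.25*0.01 + 0.75*0.02
= 0.0175

0.0175


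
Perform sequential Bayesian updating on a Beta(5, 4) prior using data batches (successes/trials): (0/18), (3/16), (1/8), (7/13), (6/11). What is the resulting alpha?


Accumulate successes: 17
Posterior alpha = prior alpha + sum of successes
= 5 + 17 = 22

22


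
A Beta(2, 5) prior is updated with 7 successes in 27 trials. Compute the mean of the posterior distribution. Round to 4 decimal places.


After update: Beta(9, 25)
Mean = 9 / (9 + 25) = 9 / 34
= 0.2647

0.2647


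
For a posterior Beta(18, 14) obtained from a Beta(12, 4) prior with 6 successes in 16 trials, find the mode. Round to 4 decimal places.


Mode = (alpha - 1) / (alpha + beta - 2)
= 17 / 30
= 0.5667

0.5667


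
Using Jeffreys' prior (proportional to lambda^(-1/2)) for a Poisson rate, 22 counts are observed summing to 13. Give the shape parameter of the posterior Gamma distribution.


Conjugate update: Gamma(prior_shape + S, prior_rate + n).
Prior shape = 0.5, prior rate = 0.
Posterior shape = 0.5 + S = 0.5 + 13 = 13.5

13.5


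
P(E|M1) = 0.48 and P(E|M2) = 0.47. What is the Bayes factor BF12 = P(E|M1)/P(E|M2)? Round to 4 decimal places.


Bayes factor BF12 = P(E|M1) / P(E|M2)
= 0.48 / 0.47
= 1.0213

1.0213


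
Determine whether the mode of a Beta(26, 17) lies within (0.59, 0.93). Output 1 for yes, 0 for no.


First find the mode: (a-1)/(a+b-2) = 0.6098
Is 0.6098 in (0.59, 0.93)? 1

1


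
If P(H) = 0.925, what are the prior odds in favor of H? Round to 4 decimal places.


Prior odds = P(H) / (1 - P(H))
= 0.925 / 0.075
= 12.3333

12.3333


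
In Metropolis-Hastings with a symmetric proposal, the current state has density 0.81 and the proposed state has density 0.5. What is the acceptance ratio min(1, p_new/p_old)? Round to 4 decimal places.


Ratio = p_new / p_old = 0.5 / 0.81 = 0.6173
Acceptance = min(1, 0.6173) = 0.6173

0.6173


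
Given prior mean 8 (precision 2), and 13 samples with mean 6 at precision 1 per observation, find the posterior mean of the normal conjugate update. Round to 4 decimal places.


The posterior mean is a precision-weighted average of prior and data.
Post. prec. = 2 + 13 = 15
Post. mean = (16 + 78)/15 = 94/15 = 6.2667

6.2667


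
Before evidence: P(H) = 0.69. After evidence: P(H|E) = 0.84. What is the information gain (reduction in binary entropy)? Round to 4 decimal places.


Prior entropy = 0.8932
Posterior entropy = 0.6343
Information gain = 0.8932 - 0.6343 = 0.2589

0.2589


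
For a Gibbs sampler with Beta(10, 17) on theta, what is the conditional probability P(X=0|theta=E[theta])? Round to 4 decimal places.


E[theta] = 10/(10+17) = 0.3704
P(X=0|theta) = 1 - theta = 0.6296

0.6296


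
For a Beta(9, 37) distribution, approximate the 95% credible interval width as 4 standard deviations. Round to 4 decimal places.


Variance of Beta(a,b) = ab / ((a+b)^2 * (a+b+1))
= 9*37 / ((46)^2 * 47)
= 0.0033
SD = sqrt(0.0033) = 0.0579
Width = 4 * SD = 0.2315

0.2315


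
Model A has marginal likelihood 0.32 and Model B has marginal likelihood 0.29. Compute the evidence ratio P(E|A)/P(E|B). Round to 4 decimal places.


Evidence ratio = P(E|A) / P(E|B)
= 0.32 / 0.29
= 1.1034

1.1034


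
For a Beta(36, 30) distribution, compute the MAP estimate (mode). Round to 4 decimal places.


MAP = mode = (a-1)/(a+b-2)
= (36-1)/(36+30-2)
= 35/64 = 0.5469

0.5469


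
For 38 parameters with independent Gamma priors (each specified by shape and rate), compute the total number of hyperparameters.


A Gamma prior has 2 hyperparameters per parameter.
Total = 38 * 2 = 76

76


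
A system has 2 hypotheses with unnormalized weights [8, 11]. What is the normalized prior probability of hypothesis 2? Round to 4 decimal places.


The normalized prior is the weight divided by the total.
Total weight = 19
P(H2) = 11 / 19 = 0.5789

0.5789


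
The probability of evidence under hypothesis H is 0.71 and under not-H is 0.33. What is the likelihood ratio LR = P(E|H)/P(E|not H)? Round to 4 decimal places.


LR = 0.71 / 0.33
= 2.1515

2.1515


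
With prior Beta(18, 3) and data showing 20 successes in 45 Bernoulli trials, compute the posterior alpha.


Conjugate update: alpha_posterior = alpha_prior + k
= 18 + 20 = 38

38


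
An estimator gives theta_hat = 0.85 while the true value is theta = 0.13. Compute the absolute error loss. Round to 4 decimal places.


The absolute error loss is |theta_hat - theta|
= |0.85 - 0.13|
= 0.72

0.72


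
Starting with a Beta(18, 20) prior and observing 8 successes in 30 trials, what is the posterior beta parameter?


Posterior beta = prior beta + failures
Failures = 30 - 8 = 22
beta_post = 20 + 22 = 42

42


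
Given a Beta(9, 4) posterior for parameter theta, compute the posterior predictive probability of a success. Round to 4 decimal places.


For a Beta-Bernoulli model, the predictive probability is the mean:
P(success) = 9/(9+4) = 9/13 = 0.6923

0.6923


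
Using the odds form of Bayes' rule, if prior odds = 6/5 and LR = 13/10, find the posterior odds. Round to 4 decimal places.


Bayes' rule in odds form: posterior odds = prior odds * LR
= (6 * 13) / (5 * 10)
= 78/50 = 1.56

1.56


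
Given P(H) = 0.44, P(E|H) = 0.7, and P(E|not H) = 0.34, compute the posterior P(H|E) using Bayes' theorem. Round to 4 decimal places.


By Bayes' theorem: P(H|E) = P(E|H)*P(H) / P(E)
P(E) = P(E|H)*P(H) + P(E|not H)*P(not H)
P(E) = 0.7*0.44 + 0.34*0.56 = 0.4984
P(H|E) = 0.7*0.44 / 0.4984 = 0.618

0.618


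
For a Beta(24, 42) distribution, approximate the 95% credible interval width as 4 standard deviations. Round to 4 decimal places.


Variance of Beta(a,b) = ab / ((a+b)^2 * (a+b+1))
= 24*42 / ((66)^2 * 67)
= 0.0035
SD = sqrt(0.0035) = 0.0588
Width = 4 * SD = 0.2351

0.2351


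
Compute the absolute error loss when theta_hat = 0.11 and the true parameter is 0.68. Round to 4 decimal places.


L = |theta_hat - theta_true|
= |0.11 - 0.68| = 0.57

0.57


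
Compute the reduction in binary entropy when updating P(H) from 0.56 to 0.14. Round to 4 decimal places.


H_before = -p*log2(p) - (1-p)*log2(1-p) for p=0.56: 0.9896
H_after for p=0.14: 0.5842
Reduction = 0.9896 - 0.5842 = 0.4053

0.4053


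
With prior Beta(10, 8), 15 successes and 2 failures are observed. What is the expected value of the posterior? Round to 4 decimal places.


Posterior = Beta(25, 10)
E[theta] = alpha/(alpha+beta)
= 25/35 = 0.7143

0.7143


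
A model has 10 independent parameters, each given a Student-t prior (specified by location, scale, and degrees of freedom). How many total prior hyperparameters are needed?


Each Student-t prior needs 3 hyperparameters (location, scale, and degrees of freedom).
Total = 3 * 10 = 30

30


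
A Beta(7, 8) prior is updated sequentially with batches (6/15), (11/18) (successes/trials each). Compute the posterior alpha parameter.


Sequential conjugate updating is equivalent to a single batch update.
Total successes across all batches = 17
alpha_posterior = alpha_prior + total_successes = 7 + 17
= 24

24


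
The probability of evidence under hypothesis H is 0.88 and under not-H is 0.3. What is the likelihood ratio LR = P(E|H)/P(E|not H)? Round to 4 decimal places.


LR = 0.88 / 0.3
= 2.9333

2.9333


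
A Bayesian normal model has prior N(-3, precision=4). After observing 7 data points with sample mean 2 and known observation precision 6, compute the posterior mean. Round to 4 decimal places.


Posterior mean = (prior_precision * prior_mean + n * data_precision * data_mean) / (prior_precision + n * data_precision)
Numerator = 4*-3 + 7*6*2 = 72
Denominator = 4 + 7*6 = 46
Posterior mean = 1.5652

1.5652


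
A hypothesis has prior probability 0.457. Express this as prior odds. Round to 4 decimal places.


Odds = P(H) / P(not H) = 0.457 / 0.543
= 0.8416

0.8416


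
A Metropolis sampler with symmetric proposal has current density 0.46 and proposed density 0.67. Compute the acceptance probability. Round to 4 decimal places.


For symmetric proposals, acceptance = min(1, pi(x*)/pi(x))
= min(1, 0.67/0.46)
= min(1, 1.4565) = 1.0

1.0


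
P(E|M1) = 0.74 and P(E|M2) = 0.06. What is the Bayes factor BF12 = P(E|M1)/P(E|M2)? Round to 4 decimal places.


Bayes factor BF12 = P(E|M1) / P(E|M2)
= 0.74 / 0.06
= 12.3333

12.3333
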